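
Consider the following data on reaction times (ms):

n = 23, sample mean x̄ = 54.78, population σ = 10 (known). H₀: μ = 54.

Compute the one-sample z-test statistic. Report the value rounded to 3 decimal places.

test statistic = 0.374

SE = σ/√n = 10/√23 = 2.0851
z = (x̄−μ₀)/SE = (54.78−54)/2.0851 = 0.3741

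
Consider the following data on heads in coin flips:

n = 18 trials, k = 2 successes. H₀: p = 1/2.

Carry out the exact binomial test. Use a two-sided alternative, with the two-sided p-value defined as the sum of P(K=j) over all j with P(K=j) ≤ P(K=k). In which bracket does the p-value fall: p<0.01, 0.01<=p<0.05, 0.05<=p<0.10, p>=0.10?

p-value bracket: p<0.01

Exact binomial: n=18, k=2, p₀=1/2=0.5000
P(X=j) = C(n,j)·p₀^j·(1−p₀)^(n−j); p = Σ P(X=j) over j with P(X=j) ≤ P(X=2)
p-value (two-sided) = 0.00131
→ bracket: p<0.01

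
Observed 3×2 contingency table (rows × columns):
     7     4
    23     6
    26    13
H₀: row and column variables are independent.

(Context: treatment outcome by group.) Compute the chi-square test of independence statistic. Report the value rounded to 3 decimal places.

Row totals [11, 29, 39], col totals [56, 23], n=79
χ² = (7−7.80)²/7.80 + (4−3.20)²/3.20 + (23−20.56)²/20.56 + (6−8.44)²/8.44 + (26−27.65)²/27.65 + (13−11.35)²/11.35 = 1.6138
df = 2

test statistic = 1.614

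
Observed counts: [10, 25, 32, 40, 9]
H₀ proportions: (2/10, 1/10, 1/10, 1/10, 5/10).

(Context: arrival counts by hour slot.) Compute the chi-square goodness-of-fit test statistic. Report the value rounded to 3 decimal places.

test statistic = 169.793

n = 116; E_i = n·p_i = [23.20, 11.60, 11.60, 11.60, 58.00]
χ² = (10−23.20)²/23.20 + (25−11.60)²/11.60 + (32−11.60)²/11.60 + (40−11.60)²/11.60 + (9−58.00)²/58.00 = 169.7931
df = 4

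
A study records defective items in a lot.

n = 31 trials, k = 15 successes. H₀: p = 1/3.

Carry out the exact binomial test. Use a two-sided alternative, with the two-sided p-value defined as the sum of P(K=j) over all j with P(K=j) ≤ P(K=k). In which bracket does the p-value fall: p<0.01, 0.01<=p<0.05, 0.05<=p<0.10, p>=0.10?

Exact binomial: n=31, k=15, p₀=1/3=0.3333
P(X=j) = C(n,j)·p₀^j·(1−p₀)^(n−j); p = Σ P(X=j) over j with P(X=j) ≤ P(X=15)
p-value (two-sided) = 0.08662
→ bracket: 0.05<=p<0.10

p-value bracket: 0.05<=p<0.10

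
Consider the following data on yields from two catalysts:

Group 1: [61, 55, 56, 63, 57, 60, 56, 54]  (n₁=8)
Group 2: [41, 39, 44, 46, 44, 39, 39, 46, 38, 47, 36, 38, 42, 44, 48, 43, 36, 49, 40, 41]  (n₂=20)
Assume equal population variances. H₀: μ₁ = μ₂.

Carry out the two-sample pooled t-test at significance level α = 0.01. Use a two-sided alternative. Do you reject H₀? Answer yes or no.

x̄₁=57.750, s₁=3.196, n₁=8
x̄₂=42.000, s₂=3.920, n₂=20
s_p² = [7·3.196² + 19·3.920²]/26 = 13.9808
SE = √(s_p²·(1/8+1/20)) = 1.5642
t = (57.750−42.000)/1.5642 = 10.0692
df = 26
p-value (two-sided) = 0.00000
At α=0.01: p < α → reject H₀

reject H₀: yes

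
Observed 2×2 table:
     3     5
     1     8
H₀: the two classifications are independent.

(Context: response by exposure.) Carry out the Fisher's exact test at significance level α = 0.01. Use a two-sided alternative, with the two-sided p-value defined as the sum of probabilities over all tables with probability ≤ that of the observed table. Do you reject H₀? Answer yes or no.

Margins: r₁=8, r₂=9, c₁=4, c₂=13, n=17
p_obs = C(8,3)·C(9,1)/C(17,4); sum pmf over tables with pmf ≤ p_obs
p-value (two-sided) = 0.29412
At α=0.01: p ≥ α → fail to reject H₀

reject H₀: no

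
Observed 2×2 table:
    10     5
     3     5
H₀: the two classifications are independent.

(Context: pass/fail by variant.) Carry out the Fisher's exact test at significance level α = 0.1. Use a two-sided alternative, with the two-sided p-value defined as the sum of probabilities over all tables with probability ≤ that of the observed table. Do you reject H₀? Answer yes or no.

reject H₀: no

Margins: r₁=15, r₂=8, c₁=13, c₂=10, n=23
p_obs = C(15,10)·C(8,3)/C(23,13); sum pmf over tables with pmf ≤ p_obs
p-value (two-sided) = 0.22129
At α=0.1: p ≥ α → fail to reject H₀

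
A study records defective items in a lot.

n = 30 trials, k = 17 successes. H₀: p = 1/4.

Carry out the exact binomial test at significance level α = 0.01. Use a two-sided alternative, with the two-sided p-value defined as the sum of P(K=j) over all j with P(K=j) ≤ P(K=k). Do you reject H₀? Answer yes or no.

Exact binomial: n=30, k=17, p₀=1/4=0.2500
P(X=j) = C(n,j)·p₀^j·(1−p₀)^(n−j); p = Σ P(X=j) over j with P(X=j) ≤ P(X=17)
p-value (two-sided) = 0.00022
At α=0.01: p < α → reject H₀

reject H₀: yes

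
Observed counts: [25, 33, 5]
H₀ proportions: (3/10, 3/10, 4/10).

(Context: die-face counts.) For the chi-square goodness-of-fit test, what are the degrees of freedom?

df = k − 1 = 3 − 1 = 2

degrees of freedom = 2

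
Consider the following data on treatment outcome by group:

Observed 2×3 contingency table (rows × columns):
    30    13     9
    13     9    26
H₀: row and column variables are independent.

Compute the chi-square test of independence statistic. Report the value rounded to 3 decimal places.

test statistic = 15.570

Row totals [52, 48], col totals [43, 22, 35], n=100
χ² = (30−22.36)²/22.36 + (13−11.44)²/11.44 + (9−18.20)²/18.20 + (13−20.64)²/20.64 + (9−10.56)²/10.56 + (26−16.80)²/16.80 = 15.5703
df = 2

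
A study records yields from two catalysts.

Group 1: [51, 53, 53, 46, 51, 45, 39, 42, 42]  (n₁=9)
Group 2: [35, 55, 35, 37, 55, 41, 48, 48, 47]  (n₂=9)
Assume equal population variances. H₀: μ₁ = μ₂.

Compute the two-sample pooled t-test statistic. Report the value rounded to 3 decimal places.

x̄₁=46.889, s₁=5.278, n₁=9
x̄₂=44.556, s₂=7.907, n₂=9
s_p² = [8·5.278² + 8·7.907²]/16 = 45.1944
SE = √(s_p²·(1/9+1/9)) = 3.1691
t = (46.889−44.556)/3.1691 = 0.7363
df = 16

test statistic = 0.736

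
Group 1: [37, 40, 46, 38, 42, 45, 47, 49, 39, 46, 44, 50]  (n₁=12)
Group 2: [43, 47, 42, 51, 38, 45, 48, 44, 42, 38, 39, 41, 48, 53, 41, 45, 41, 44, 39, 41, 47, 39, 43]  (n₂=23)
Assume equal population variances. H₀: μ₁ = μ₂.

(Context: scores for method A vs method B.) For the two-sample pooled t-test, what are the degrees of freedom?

df = n₁ + n₂ − 2 = 12 + 23 − 2 = 33

degrees of freedom = 33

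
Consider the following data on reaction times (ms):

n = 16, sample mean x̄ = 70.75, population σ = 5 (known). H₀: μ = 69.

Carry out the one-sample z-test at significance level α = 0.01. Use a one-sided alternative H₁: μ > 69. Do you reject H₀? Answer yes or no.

SE = σ/√n = 5/√16 = 1.2500
z = (x̄−μ₀)/SE = (70.75−69)/1.2500 = 1.4000
p-value (one-sided, H₁ greater) = 0.08076
At α=0.01: p ≥ α → fail to reject H₀

reject H₀: no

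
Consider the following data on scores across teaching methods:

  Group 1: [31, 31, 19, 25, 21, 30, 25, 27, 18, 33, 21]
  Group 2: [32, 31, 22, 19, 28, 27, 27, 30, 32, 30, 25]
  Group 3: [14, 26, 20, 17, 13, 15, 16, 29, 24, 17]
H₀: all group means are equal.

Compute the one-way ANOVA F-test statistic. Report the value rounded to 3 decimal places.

test statistic = 8.092

Group means [25.55, 27.55, 19.10], grand mean 24.219
SSB = Σnᵢ(x̄ᵢ−x̄)² = 403.114; SSW = ΣΣ(x−x̄ᵢ)² = 722.355
MSB = 403.114/2 = 201.5571; MSW = 722.355/29 = 24.9088
F = MSB/MSW = 8.0918
df = (2, 29)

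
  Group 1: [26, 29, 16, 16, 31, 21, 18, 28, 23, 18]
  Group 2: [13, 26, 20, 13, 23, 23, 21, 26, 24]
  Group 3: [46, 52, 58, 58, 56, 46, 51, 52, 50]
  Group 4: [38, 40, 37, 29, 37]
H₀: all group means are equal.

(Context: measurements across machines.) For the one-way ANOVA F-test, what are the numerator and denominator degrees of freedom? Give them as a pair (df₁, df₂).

k = 4 groups, N = 33 total
df = (k−1, N−k) = (4−1, 33−4) = (3, 29)

degrees of freedom = [3, 29]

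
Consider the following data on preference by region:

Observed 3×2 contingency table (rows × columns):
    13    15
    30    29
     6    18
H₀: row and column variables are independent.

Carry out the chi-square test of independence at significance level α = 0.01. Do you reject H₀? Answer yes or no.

Row totals [28, 59, 24], col totals [49, 62], n=111
χ² = (13−12.36)²/12.36 + (15−15.64)²/15.64 + (30−26.05)²/26.05 + (29−32.95)²/32.95 + (6−10.59)²/10.59 + (18−13.41)²/13.41 = 4.7018
df = 2
p-value (upper-tail) = 0.09528
At α=0.01: p ≥ α → fail to reject H₀

reject H₀: no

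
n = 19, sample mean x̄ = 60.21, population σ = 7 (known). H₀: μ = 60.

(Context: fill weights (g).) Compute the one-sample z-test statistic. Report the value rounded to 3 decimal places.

SE = σ/√n = 7/√19 = 1.6059
z = (x̄−μ₀)/SE = (60.21−60)/1.6059 = 0.1308

test statistic = 0.131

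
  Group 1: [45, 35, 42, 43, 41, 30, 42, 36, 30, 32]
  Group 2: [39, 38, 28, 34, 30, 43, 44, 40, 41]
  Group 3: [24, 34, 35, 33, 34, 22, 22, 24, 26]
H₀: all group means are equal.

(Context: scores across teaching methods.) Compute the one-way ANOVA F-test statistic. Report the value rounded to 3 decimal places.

Group means [37.60, 37.44, 28.22], grand mean 34.536
SSB = Σnᵢ(x̄ᵢ−x̄)² = 528.787; SSW = ΣΣ(x−x̄ᵢ)² = 796.178
MSB = 528.787/2 = 264.3933; MSW = 796.178/25 = 31.8471
F = MSB/MSW = 8.3020
df = (2, 25)

test statistic = 8.302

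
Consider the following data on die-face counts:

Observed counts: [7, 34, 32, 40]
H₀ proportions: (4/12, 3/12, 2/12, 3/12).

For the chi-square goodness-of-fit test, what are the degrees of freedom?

df = k − 1 = 4 − 1 = 3

degrees of freedom = 3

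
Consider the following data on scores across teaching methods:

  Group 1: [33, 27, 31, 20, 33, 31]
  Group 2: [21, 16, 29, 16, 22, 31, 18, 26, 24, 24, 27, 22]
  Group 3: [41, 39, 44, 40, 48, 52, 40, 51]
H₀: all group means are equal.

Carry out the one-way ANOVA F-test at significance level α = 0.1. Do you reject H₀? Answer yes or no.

reject H₀: yes

Group means [29.17, 23.00, 44.38], grand mean 31.000
SSB = Σnᵢ(x̄ᵢ−x̄)² = 2219.292; SSW = ΣΣ(x−x̄ᵢ)² = 574.708
MSB = 2219.292/2 = 1109.6458; MSW = 574.708/23 = 24.9873
F = MSB/MSW = 44.4084
df = (2, 23)
p-value (upper-tail) = 0.00000
At α=0.1: p < α → reject H₀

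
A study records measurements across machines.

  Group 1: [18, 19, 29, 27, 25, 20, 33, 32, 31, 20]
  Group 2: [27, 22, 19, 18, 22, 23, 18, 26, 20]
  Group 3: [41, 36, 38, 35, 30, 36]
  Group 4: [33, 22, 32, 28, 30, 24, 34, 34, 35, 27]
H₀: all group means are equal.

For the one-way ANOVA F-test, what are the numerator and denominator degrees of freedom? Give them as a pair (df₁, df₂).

degrees of freedom = [3, 31]

k = 4 groups, N = 35 total
df = (k−1, N−k) = (4−1, 35−4) = (3, 31)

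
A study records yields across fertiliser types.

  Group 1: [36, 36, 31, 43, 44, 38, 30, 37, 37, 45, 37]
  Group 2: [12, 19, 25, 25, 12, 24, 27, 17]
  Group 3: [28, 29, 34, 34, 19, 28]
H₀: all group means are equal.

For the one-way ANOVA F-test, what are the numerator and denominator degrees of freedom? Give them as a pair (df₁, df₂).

k = 3 groups, N = 25 total
df = (k−1, N−k) = (3−1, 25−3) = (2, 22)

degrees of freedom = [2, 22]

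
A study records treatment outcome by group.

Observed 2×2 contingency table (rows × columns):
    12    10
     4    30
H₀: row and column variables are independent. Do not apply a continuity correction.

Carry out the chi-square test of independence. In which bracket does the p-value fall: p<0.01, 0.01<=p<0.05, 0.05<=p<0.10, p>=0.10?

Row totals [22, 34], col totals [16, 40], n=56
χ² = (12−6.29)²/6.29 + (10−15.71)²/15.71 + (4−9.71)²/9.71 + (30−24.29)²/24.29 = 11.9786
df = 1
p-value (upper-tail) = 0.00054
→ bracket: p<0.01

p-value bracket: p<0.01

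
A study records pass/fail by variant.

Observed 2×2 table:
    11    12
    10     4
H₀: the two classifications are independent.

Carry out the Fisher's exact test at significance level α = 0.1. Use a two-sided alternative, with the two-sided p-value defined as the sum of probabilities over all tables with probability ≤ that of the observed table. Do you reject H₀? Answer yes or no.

reject H₀: no

Margins: r₁=23, r₂=14, c₁=21, c₂=16, n=37
p_obs = C(23,11)·C(14,10)/C(37,21); sum pmf over tables with pmf ≤ p_obs
p-value (two-sided) = 0.19077
At α=0.1: p ≥ α → fail to reject H₀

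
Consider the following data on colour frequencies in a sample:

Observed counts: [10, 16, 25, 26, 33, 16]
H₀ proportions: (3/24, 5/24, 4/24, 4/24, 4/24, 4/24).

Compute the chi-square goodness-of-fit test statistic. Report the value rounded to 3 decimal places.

n = 126; E_i = n·p_i = [15.75, 26.25, 21.00, 21.00, 21.00, 21.00]
χ² = (10−15.75)²/15.75 + (16−26.25)²/26.25 + (25−21.00)²/21.00 + (26−21.00)²/21.00 + (33−21.00)²/21.00 + (16−21.00)²/21.00 = 16.1016
df = 5

test statistic = 16.102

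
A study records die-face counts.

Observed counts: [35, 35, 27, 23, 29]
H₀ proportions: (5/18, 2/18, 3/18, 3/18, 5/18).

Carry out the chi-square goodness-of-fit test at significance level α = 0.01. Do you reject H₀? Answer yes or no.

reject H₀: yes

n = 149; E_i = n·p_i = [41.39, 16.56, 24.83, 24.83, 41.39]
χ² = (35−41.39)²/41.39 + (35−16.56)²/16.56 + (27−24.83)²/24.83 + (23−24.83)²/24.83 + (29−41.39)²/41.39 = 25.5678
df = 4
p-value (upper-tail) = 0.00004
At α=0.01: p < α → reject H₀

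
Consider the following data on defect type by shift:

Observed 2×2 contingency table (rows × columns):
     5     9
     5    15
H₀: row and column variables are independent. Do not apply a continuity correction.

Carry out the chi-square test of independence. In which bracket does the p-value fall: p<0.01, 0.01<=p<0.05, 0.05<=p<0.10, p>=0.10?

Row totals [14, 20], col totals [10, 24], n=34
χ² = (5−4.12)²/4.12 + (9−9.88)²/9.88 + (5−5.88)²/5.88 + (15−14.12)²/14.12 = 0.4554
df = 1
p-value (upper-tail) = 0.49980
→ bracket: p>=0.10

p-value bracket: p>=0.10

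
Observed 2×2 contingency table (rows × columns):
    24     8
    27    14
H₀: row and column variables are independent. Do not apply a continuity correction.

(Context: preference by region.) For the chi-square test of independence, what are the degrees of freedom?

degrees of freedom = 1

df = (r−1)(c−1) = (2−1)·(2−1) = 1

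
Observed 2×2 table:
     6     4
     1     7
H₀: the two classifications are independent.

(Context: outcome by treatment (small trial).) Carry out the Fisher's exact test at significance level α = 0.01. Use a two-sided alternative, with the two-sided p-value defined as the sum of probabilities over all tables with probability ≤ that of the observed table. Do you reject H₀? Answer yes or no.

Margins: r₁=10, r₂=8, c₁=7, c₂=11, n=18
p_obs = C(10,6)·C(8,1)/C(18,7); sum pmf over tables with pmf ≤ p_obs
p-value (two-sided) = 0.06561
At α=0.01: p ≥ α → fail to reject H₀

reject H₀: no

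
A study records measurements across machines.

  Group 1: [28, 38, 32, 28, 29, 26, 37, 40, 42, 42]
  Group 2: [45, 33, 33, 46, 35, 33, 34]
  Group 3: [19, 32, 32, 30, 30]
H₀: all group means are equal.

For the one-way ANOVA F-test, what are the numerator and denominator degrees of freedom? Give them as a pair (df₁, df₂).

k = 3 groups, N = 22 total
df = (k−1, N−k) = (3−1, 22−3) = (2, 19)

degrees of freedom = [2, 19]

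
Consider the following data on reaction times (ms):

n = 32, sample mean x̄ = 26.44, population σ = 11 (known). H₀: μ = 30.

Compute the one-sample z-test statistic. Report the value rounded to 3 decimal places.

SE = σ/√n = 11/√32 = 1.9445
z = (x̄−μ₀)/SE = (26.44−30)/1.9445 = -1.8308

test statistic = -1.831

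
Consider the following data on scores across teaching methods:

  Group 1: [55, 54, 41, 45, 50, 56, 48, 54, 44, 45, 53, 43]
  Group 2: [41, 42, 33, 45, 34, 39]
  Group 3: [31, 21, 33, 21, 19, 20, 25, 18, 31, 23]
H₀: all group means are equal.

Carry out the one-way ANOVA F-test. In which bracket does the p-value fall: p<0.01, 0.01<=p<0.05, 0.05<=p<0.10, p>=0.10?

p-value bracket: p<0.01

Group means [49.00, 39.00, 24.20], grand mean 38.000
SSB = Σnᵢ(x̄ᵢ−x̄)² = 3362.400; SSW = ΣΣ(x−x̄ᵢ)² = 695.600
MSB = 3362.400/2 = 1681.2000; MSW = 695.600/25 = 27.8240
F = MSB/MSW = 60.4227
df = (2, 25)
p-value (upper-tail) = 0.00000
→ bracket: p<0.01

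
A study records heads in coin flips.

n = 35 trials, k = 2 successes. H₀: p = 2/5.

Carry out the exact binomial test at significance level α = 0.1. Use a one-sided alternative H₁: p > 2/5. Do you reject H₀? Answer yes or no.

Exact binomial: n=35, k=2, p₀=2/5=0.4000
P(X≥2) from Σ C(n,i)·p₀^i·(1−p₀)^(n−i)
p-value (one-sided, H₁ greater) = 1.00000
At α=0.1: p ≥ α → fail to reject H₀

reject H₀: no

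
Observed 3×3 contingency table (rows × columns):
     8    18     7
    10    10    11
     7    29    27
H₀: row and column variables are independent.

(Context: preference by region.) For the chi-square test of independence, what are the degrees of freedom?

degrees of freedom = 4

df = (r−1)(c−1) = (3−1)·(3−1) = 4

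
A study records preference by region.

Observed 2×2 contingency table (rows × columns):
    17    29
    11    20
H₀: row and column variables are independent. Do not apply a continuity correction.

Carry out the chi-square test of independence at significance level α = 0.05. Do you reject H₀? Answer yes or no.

reject H₀: no

Row totals [46, 31], col totals [28, 49], n=77
χ² = (17−16.73)²/16.73 + (29−29.27)²/29.27 + (11−11.27)²/11.27 + (20−19.73)²/19.73 = 0.0174
df = 1
p-value (upper-tail) = 0.89519
At α=0.05: p ≥ α → fail to reject H₀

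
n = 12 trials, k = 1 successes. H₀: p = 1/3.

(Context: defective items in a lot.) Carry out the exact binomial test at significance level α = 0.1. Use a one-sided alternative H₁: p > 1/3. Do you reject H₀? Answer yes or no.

Exact binomial: n=12, k=1, p₀=1/3=0.3333
P(X≥1) from Σ C(n,i)·p₀^i·(1−p₀)^(n−i)
p-value (one-sided, H₁ greater) = 0.99229
At α=0.1: p ≥ α → fail to reject H₀

reject H₀: no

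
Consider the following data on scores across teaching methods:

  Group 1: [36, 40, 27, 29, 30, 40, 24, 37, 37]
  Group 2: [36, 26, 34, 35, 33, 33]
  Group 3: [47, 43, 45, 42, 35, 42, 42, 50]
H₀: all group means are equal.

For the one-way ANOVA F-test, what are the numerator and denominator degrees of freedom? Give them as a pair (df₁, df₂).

degrees of freedom = [2, 20]

k = 3 groups, N = 23 total
df = (k−1, N−k) = (3−1, 23−3) = (2, 20)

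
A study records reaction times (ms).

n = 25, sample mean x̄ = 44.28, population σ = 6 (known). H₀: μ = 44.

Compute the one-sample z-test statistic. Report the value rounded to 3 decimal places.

SE = σ/√n = 6/√25 = 1.2000
z = (x̄−μ₀)/SE = (44.28−44)/1.2000 = 0.2333

test statistic = 0.233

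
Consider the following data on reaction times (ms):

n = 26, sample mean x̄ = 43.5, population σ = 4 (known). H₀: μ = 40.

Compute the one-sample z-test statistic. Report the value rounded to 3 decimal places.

SE = σ/√n = 4/√26 = 0.7845
z = (x̄−μ₀)/SE = (43.5−40)/0.7845 = 4.4616

test statistic = 4.462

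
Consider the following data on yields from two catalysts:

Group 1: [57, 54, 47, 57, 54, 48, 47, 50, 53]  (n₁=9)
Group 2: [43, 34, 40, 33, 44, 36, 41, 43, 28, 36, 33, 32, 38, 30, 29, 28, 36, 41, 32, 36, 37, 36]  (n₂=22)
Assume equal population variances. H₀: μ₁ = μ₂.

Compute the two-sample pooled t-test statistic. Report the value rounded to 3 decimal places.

test statistic = 8.782

x̄₁=51.889, s₁=4.014, n₁=9
x̄₂=35.727, s₂=4.872, n₂=22
s_p² = [8·4.014² + 21·4.872²]/29 = 21.6294
SE = √(s_p²·(1/9+1/22)) = 1.8402
t = (51.889−35.727)/1.8402 = 8.7824
df = 29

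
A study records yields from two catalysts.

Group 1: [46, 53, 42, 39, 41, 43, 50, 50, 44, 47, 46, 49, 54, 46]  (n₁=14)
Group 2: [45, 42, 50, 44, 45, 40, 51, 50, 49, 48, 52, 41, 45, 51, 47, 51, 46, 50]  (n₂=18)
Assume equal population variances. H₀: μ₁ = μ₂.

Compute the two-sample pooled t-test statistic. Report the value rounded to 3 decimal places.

test statistic = -0.434

x̄₁=46.429, s₁=4.433, n₁=14
x̄₂=47.056, s₂=3.733, n₂=18
s_p² = [13·4.433² + 17·3.733²]/30 = 16.4124
SE = √(s_p²·(1/14+1/18)) = 1.4436
t = (46.429−47.056)/1.4436 = -0.4343
df = 30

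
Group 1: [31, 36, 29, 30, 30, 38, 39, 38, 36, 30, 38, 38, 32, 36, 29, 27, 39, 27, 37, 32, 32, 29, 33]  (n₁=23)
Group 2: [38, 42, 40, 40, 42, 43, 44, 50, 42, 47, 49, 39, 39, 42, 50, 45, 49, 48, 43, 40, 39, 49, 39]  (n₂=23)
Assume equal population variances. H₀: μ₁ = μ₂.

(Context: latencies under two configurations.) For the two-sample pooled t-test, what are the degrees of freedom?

degrees of freedom = 44

df = n₁ + n₂ − 2 = 23 + 23 − 2 = 44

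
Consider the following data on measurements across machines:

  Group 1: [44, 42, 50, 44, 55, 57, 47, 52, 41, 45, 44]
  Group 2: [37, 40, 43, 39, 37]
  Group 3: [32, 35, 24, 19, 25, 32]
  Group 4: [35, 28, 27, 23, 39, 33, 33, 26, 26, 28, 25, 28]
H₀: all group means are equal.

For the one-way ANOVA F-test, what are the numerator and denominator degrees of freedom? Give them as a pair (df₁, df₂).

degrees of freedom = [3, 30]

k = 4 groups, N = 34 total
df = (k−1, N−k) = (4−1, 34−4) = (3, 30)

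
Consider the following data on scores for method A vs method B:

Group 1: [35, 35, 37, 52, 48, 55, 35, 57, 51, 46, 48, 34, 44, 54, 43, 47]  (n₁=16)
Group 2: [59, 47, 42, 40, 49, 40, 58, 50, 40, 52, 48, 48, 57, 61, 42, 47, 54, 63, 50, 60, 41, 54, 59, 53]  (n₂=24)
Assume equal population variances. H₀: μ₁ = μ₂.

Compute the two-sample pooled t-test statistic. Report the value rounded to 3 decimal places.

test statistic = -2.268

x̄₁=45.062, s₁=7.844, n₁=16
x̄₂=50.583, s₂=7.336, n₂=24
s_p² = [15·7.844² + 23·7.336²]/38 = 56.8624
SE = √(s_p²·(1/16+1/24)) = 2.4338
t = (45.062−50.583)/2.4338 = -2.2684
df = 38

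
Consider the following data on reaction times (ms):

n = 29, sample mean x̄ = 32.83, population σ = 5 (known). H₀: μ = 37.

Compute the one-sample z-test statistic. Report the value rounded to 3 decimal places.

SE = σ/√n = 5/√29 = 0.9285
z = (x̄−μ₀)/SE = (32.83−37)/0.9285 = -4.4912

test statistic = -4.491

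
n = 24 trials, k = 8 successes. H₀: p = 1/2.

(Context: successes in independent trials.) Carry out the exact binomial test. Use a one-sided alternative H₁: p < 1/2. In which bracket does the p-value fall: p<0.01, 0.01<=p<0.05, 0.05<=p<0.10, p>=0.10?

Exact binomial: n=24, k=8, p₀=1/2=0.5000
P(X≤8) from Σ C(n,i)·p₀^i·(1−p₀)^(n−i)
p-value (one-sided, H₁ less) = 0.07579
→ bracket: 0.05<=p<0.10

p-value bracket: 0.05<=p<0.10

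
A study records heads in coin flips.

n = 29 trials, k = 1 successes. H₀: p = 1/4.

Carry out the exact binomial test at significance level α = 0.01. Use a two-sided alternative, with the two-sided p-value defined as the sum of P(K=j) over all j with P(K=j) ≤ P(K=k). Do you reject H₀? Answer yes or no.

Exact binomial: n=29, k=1, p₀=1/4=0.2500
P(X=j) = C(n,j)·p₀^j·(1−p₀)^(n−j); p = Σ P(X=j) over j with P(X=j) ≤ P(X=1)
p-value (two-sided) = 0.00432
At α=0.01: p < α → reject H₀

reject H₀: yes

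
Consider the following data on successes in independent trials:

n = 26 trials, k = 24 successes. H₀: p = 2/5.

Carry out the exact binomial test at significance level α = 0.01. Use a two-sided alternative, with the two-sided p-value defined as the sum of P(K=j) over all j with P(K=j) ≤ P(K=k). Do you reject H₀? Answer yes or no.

reject H₀: yes

Exact binomial: n=26, k=24, p₀=2/5=0.4000
P(X=j) = C(n,j)·p₀^j·(1−p₀)^(n−j); p = Σ P(X=j) over j with P(X=j) ≤ P(X=24)
p-value (two-sided) = 0.00000
At α=0.01: p < α → reject H₀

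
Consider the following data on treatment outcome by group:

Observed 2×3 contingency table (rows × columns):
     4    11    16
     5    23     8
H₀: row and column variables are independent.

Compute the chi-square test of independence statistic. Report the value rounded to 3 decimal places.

Row totals [31, 36], col totals [9, 34, 24], n=67
χ² = (4−4.16)²/4.16 + (11−15.73)²/15.73 + (16−11.10)²/11.10 + (5−4.84)²/4.84 + (23−18.27)²/18.27 + (8−12.90)²/12.90 = 6.6771
df = 2

test statistic = 6.677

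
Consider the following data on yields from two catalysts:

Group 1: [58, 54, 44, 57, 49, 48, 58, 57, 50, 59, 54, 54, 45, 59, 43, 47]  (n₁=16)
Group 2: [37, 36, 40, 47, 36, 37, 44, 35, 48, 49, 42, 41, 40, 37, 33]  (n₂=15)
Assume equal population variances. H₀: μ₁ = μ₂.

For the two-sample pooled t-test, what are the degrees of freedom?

df = n₁ + n₂ − 2 = 16 + 15 − 2 = 29

degrees of freedom = 29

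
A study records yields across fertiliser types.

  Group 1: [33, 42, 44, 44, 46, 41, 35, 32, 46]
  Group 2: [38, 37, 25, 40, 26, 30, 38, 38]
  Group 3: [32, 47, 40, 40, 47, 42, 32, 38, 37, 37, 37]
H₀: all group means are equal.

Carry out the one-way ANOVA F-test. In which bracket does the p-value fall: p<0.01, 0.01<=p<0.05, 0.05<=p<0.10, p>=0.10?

Group means [40.33, 34.00, 39.00], grand mean 38.000
SSB = Σnᵢ(x̄ᵢ−x̄)² = 188.000; SSW = ΣΣ(x−x̄ᵢ)² = 750.000
MSB = 188.000/2 = 94.0000; MSW = 750.000/25 = 30.0000
F = MSB/MSW = 3.1333
df = (2, 25)
p-value (upper-tail) = 0.06106
→ bracket: 0.05<=p<0.10

p-value bracket: 0.05<=p<0.10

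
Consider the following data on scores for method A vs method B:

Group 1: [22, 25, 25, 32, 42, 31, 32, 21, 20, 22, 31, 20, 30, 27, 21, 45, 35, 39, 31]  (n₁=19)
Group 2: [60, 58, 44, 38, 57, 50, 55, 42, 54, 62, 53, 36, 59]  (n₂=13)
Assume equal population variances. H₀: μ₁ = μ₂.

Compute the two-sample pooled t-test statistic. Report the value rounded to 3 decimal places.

test statistic = -7.776

x̄₁=29.000, s₁=7.513, n₁=19
x̄₂=51.385, s₂=8.675, n₂=13
s_p² = [18·7.513² + 12·8.675²]/30 = 63.9692
SE = √(s_p²·(1/19+1/13)) = 2.8788
t = (29.000−51.385)/2.8788 = -7.7757
df = 30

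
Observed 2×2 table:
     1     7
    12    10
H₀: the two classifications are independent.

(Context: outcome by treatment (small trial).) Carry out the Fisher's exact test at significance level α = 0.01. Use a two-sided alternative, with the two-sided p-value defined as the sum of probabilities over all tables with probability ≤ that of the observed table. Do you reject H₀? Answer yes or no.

reject H₀: no

Margins: r₁=8, r₂=22, c₁=13, c₂=17, n=30
p_obs = C(8,1)·C(22,12)/C(30,13); sum pmf over tables with pmf ≤ p_obs
p-value (two-sided) = 0.09243
At α=0.01: p ≥ α → fail to reject H₀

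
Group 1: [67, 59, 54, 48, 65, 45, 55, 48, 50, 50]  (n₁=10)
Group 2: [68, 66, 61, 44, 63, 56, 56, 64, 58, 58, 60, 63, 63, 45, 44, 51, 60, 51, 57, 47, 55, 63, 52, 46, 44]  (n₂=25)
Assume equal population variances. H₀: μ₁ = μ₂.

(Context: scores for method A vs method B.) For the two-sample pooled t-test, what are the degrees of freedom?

degrees of freedom = 33

df = n₁ + n₂ − 2 = 10 + 25 − 2 = 33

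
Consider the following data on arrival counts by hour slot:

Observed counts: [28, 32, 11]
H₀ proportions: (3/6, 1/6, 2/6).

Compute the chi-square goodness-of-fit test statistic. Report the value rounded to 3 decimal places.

test statistic = 42.732

n = 71; E_i = n·p_i = [35.50, 11.83, 23.67]
χ² = (28−35.50)²/35.50 + (32−11.83)²/11.83 + (11−23.67)²/23.67 = 42.7324
df = 2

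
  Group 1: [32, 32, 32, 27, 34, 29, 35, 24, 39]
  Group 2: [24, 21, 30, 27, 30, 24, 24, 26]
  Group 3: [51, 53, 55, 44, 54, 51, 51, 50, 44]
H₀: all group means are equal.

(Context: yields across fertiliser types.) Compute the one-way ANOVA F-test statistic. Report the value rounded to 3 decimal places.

test statistic = 93.688

Group means [31.56, 25.75, 50.33], grand mean 36.269
SSB = Σnᵢ(x̄ᵢ−x̄)² = 2865.393; SSW = ΣΣ(x−x̄ᵢ)² = 351.722
MSB = 2865.393/2 = 1432.6966; MSW = 351.722/23 = 15.2923
F = MSB/MSW = 93.6876
df = (2, 23)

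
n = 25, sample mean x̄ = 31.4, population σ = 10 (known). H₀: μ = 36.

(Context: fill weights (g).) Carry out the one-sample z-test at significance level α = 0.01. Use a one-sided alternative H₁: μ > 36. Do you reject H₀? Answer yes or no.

reject H₀: no

SE = σ/√n = 10/√25 = 2.0000
z = (x̄−μ₀)/SE = (31.4−36)/2.0000 = -2.3000
p-value (one-sided, H₁ greater) = 0.98928
At α=0.01: p ≥ α → fail to reject H₀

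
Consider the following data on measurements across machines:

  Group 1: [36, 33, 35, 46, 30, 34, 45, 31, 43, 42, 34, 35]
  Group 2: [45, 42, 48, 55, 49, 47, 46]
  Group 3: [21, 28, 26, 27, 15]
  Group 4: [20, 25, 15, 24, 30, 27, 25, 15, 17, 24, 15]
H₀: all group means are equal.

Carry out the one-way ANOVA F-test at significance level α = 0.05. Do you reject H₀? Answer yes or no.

reject H₀: yes

Group means [37.00, 47.43, 23.40, 21.55], grand mean 32.286
SSB = Σnᵢ(x̄ᵢ−x̄)² = 3535.501; SSW = ΣΣ(x−x̄ᵢ)² = 837.642
MSB = 3535.501/3 = 1178.5004; MSW = 837.642/31 = 27.0207
F = MSB/MSW = 43.6147
df = (3, 31)
p-value (upper-tail) = 0.00000
At α=0.05: p < α → reject H₀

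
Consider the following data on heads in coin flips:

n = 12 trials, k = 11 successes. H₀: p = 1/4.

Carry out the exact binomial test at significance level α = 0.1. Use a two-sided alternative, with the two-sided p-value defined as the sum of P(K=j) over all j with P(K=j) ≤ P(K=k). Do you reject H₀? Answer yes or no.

Exact binomial: n=12, k=11, p₀=1/4=0.2500
P(X=j) = C(n,j)·p₀^j·(1−p₀)^(n−j); p = Σ P(X=j) over j with P(X=j) ≤ P(X=11)
p-value (two-sided) = 0.00000
At α=0.1: p < α → reject H₀

reject H₀: yes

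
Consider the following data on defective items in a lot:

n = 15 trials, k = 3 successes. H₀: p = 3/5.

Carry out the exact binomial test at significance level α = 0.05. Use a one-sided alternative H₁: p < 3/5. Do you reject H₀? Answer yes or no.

reject H₀: yes

Exact binomial: n=15, k=3, p₀=3/5=0.6000
P(X≤3) from Σ C(n,i)·p₀^i·(1−p₀)^(n−i)
p-value (one-sided, H₁ less) = 0.00193
At α=0.05: p < α → reject H₀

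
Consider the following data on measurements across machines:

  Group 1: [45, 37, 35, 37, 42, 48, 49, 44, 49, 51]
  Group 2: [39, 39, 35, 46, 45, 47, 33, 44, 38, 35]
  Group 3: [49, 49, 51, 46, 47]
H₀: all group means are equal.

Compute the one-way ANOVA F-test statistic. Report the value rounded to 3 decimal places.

Group means [43.70, 40.10, 48.40], grand mean 43.200
SSB = Σnᵢ(x̄ᵢ−x̄)² = 233.800; SSW = ΣΣ(x−x̄ᵢ)² = 544.200
MSB = 233.800/2 = 116.9000; MSW = 544.200/22 = 24.7364
F = MSB/MSW = 4.7258
df = (2, 22)

test statistic = 4.726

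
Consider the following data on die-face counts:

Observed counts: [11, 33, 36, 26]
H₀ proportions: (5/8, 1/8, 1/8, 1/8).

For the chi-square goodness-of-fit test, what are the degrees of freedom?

degrees of freedom = 3

df = k − 1 = 4 − 1 = 3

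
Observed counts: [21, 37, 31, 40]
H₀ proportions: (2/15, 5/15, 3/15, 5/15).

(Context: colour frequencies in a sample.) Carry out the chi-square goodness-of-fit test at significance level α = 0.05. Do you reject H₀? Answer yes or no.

reject H₀: no

n = 129; E_i = n·p_i = [17.20, 43.00, 25.80, 43.00]
χ² = (21−17.20)²/17.20 + (37−43.00)²/43.00 + (31−25.80)²/25.80 + (40−43.00)²/43.00 = 2.9341
df = 3
p-value (upper-tail) = 0.40190
At α=0.05: p ≥ α → fail to reject H₀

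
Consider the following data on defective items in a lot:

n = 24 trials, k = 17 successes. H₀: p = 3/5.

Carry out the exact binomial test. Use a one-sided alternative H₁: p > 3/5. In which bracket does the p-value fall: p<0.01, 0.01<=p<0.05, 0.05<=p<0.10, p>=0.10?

Exact binomial: n=24, k=17, p₀=3/5=0.6000
P(X≥17) from Σ C(n,i)·p₀^i·(1−p₀)^(n−i)
p-value (one-sided, H₁ greater) = 0.19195
→ bracket: p>=0.10

p-value bracket: p>=0.10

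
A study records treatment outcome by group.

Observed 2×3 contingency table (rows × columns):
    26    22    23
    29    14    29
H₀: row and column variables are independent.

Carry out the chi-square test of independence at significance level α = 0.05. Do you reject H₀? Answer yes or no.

Row totals [71, 72], col totals [55, 36, 52], n=143
χ² = (26−27.31)²/27.31 + (22−17.87)²/17.87 + (23−25.82)²/25.82 + (29−27.69)²/27.69 + (14−18.13)²/18.13 + (29−26.18)²/26.18 = 2.6269
df = 2
p-value (upper-tail) = 0.26890
At α=0.05: p ≥ α → fail to reject H₀

reject H₀: no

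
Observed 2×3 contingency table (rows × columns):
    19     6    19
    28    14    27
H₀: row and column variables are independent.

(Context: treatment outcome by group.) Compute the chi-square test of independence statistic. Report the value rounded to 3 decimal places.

Row totals [44, 69], col totals [47, 20, 46], n=113
χ² = (19−18.30)²/18.30 + (6−7.79)²/7.79 + (19−17.91)²/17.91 + (28−28.70)²/28.70 + (14−12.21)²/12.21 + (27−28.09)²/28.09 = 0.8241
df = 2

test statistic = 0.824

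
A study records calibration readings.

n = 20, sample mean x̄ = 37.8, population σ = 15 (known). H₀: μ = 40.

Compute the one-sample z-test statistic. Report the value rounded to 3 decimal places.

SE = σ/√n = 15/√20 = 3.3541
z = (x̄−μ₀)/SE = (37.8−40)/3.3541 = -0.6559

test statistic = -0.656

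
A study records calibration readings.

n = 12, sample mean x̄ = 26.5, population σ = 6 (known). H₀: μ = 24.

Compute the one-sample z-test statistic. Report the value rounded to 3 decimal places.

test statistic = 1.443

SE = σ/√n = 6/√12 = 1.7321
z = (x̄−μ₀)/SE = (26.5−24)/1.7321 = 1.4434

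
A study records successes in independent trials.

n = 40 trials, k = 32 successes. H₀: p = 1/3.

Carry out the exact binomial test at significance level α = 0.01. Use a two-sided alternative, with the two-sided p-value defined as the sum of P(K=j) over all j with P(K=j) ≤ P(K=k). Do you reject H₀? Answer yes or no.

reject H₀: yes

Exact binomial: n=40, k=32, p₀=1/3=0.3333
P(X=j) = C(n,j)·p₀^j·(1−p₀)^(n−j); p = Σ P(X=j) over j with P(X=j) ≤ P(X=32)
p-value (two-sided) = 0.00000
At α=0.01: p < α → reject H₀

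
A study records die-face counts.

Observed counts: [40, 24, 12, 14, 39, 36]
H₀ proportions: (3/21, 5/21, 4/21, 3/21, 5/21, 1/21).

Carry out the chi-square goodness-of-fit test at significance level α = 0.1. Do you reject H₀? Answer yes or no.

n = 165; E_i = n·p_i = [23.57, 39.29, 31.43, 23.57, 39.29, 7.86]
χ² = (40−23.57)²/23.57 + (24−39.29)²/39.29 + (12−31.43)²/31.43 + (14−23.57)²/23.57 + (39−39.29)²/39.29 + (36−7.86)²/7.86 = 134.0994
df = 5
p-value (upper-tail) = 0.00000
At α=0.1: p < α → reject H₀

reject H₀: yes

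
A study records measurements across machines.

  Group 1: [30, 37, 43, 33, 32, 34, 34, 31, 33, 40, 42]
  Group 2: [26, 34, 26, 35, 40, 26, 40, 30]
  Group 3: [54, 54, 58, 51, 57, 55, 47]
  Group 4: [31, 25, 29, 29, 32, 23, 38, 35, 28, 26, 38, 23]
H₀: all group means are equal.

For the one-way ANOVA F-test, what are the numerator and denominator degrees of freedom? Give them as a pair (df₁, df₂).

degrees of freedom = [3, 34]

k = 4 groups, N = 38 total
df = (k−1, N−k) = (4−1, 38−4) = (3, 34)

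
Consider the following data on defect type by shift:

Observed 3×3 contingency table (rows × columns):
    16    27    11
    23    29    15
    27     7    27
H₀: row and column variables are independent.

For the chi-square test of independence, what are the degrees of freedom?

degrees of freedom = 4

df = (r−1)(c−1) = (3−1)·(3−1) = 4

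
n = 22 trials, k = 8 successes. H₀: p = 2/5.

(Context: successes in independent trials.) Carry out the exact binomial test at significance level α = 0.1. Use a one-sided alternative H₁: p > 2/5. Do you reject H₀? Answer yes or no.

Exact binomial: n=22, k=8, p₀=2/5=0.4000
P(X≥8) from Σ C(n,i)·p₀^i·(1−p₀)^(n−i)
p-value (one-sided, H₁ greater) = 0.71018
At α=0.1: p ≥ α → fail to reject H₀

reject H₀: no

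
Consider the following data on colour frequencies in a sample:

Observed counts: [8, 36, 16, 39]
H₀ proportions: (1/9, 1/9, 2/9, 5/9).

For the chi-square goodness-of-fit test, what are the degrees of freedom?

degrees of freedom = 3

df = k − 1 = 4 − 1 = 3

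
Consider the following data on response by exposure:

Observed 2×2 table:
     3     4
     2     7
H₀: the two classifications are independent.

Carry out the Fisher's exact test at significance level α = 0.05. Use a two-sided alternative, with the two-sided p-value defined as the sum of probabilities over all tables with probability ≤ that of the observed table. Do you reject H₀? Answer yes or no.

reject H₀: no

Margins: r₁=7, r₂=9, c₁=5, c₂=11, n=16
p_obs = C(7,3)·C(9,2)/C(16,5); sum pmf over tables with pmf ≤ p_obs
p-value (two-sided) = 0.59615
At α=0.05: p ≥ α → fail to reject H₀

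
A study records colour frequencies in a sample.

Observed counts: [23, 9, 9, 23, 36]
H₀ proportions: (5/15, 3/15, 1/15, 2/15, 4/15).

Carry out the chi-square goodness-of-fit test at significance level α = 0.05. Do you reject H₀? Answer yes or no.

reject H₀: yes

n = 100; E_i = n·p_i = [33.33, 20.00, 6.67, 13.33, 26.67]
χ² = (23−33.33)²/33.33 + (9−20.00)²/20.00 + (9−6.67)²/6.67 + (23−13.33)²/13.33 + (36−26.67)²/26.67 = 20.3450
df = 4
p-value (upper-tail) = 0.00043
At α=0.05: p < α → reject H₀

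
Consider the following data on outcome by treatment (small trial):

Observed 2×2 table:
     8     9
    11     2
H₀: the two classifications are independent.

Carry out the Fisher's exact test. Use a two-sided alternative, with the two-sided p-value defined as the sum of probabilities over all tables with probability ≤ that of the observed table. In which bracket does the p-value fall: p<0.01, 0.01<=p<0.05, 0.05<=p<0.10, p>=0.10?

p-value bracket: 0.05<=p<0.10

Margins: r₁=17, r₂=13, c₁=19, c₂=11, n=30
p_obs = C(17,8)·C(13,11)/C(30,19); sum pmf over tables with pmf ≤ p_obs
p-value (two-sided) = 0.05746
→ bracket: 0.05<=p<0.10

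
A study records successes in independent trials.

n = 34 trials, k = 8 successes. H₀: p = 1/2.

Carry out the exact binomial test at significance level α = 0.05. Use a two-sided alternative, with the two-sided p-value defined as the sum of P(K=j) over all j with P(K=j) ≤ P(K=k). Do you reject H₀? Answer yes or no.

reject H₀: yes

Exact binomial: n=34, k=8, p₀=1/2=0.5000
P(X=j) = C(n,j)·p₀^j·(1−p₀)^(n−j); p = Σ P(X=j) over j with P(X=j) ≤ P(X=8)
p-value (two-sided) = 0.00294
At α=0.05: p < α → reject H₀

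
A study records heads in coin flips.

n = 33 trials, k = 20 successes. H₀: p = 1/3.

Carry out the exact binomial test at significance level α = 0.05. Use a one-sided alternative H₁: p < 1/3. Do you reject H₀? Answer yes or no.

reject H₀: no

Exact binomial: n=33, k=20, p₀=1/3=0.3333
P(X≤20) from Σ C(n,i)·p₀^i·(1−p₀)^(n−i)
p-value (one-sided, H₁ less) = 0.99965
At α=0.05: p ≥ α → fail to reject H₀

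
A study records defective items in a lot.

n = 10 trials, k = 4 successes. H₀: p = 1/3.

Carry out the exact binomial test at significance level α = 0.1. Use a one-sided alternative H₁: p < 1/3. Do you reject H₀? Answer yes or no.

Exact binomial: n=10, k=4, p₀=1/3=0.3333
P(X≤4) from Σ C(n,i)·p₀^i·(1−p₀)^(n−i)
p-value (one-sided, H₁ less) = 0.78687
At α=0.1: p ≥ α → fail to reject H₀

reject H₀: no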